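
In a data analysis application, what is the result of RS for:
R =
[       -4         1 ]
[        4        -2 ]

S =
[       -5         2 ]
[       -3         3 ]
RS =
[       17        -5 ]
[      -14         2 ]

Matrix multiplication: (RS)[i][j] = sum over k of R[i][k] * S[k][j].
  (RS)[0][0] = (-4)*(-5) + (1)*(-3) = 17
  (RS)[0][1] = (-4)*(2) + (1)*(3) = -5
  (RS)[1][0] = (4)*(-5) + (-2)*(-3) = -14
  (RS)[1][1] = (4)*(2) + (-2)*(3) = 2
RS =
[       17        -5 ]
[      -14         2 ]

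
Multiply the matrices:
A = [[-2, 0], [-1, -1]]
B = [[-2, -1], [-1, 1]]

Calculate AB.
[[4, 2], [3, 0]]

Each entry (i,j) of AB = sum over k of A[i][k]*B[k][j].
(AB)[0][0] = (-2)*(-2) + (0)*(-1) = 4
(AB)[0][1] = (-2)*(-1) + (0)*(1) = 2
(AB)[1][0] = (-1)*(-2) + (-1)*(-1) = 3
(AB)[1][1] = (-1)*(-1) + (-1)*(1) = 0
AB = [[4, 2], [3, 0]]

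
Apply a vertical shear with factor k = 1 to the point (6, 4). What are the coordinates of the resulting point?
(6, 10)

Shear matrix for vertical shear with factor k = 1:
[[1, 0], [1, 1]]
Result: (6, 4) → (6, 10)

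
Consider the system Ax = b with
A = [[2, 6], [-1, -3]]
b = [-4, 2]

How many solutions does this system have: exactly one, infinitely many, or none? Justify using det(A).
Infinitely many solutions

det(A) = (2)*(-3) - (6)*(-1) = 0, so A is singular (column 2 is 3 times column 1).
b = [-4, 2] = -2 * column 1 of A, so b lies in the column space of A.
A singular matrix whose right-hand side is in its column space gives a 1-parameter family of solutions — infinitely many.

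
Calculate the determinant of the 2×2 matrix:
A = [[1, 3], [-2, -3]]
3

For A = [[a, b], [c, d]], det(A) = a*d - b*c.
det(A) = (1)*(-3) - (3)*(-2) = -3 - -6 = 3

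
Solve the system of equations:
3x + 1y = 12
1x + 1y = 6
x = 3, y = 3

Use elimination (row reduction):
Equation 1: 3x + 1y = 12.
Equation 2: 1x + 1y = 6.
Multiply Eq1 by 1 and Eq2 by 3: 3x + 1y = 12;  3x + 3y = 18.
Subtract: (2)y = 6, so y = 3.
Back-substitute into Eq1: 3x + 1*(3) = 12, so x = 3.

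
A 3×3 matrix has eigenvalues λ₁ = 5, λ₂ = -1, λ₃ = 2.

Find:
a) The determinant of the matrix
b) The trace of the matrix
det = -10, trace = 6

Two standard eigenvalue identities:
- det(A) equals the product of the eigenvalues (counted with multiplicity).
- trace(A) equals the sum of the eigenvalues.
det(A) = (5)*(-1)*(2) = -10.
trace(A) = 5 - 1 + 2 = 6.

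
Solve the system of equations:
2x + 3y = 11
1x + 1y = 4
x = 1, y = 3

Use elimination (row reduction):
Equation 1: 2x + 3y = 11.
Equation 2: 1x + 1y = 4.
Multiply Eq1 by 1 and Eq2 by 2: 2x + 3y = 11;  2x + 2y = 8.
Subtract: (-1)y = -3, so y = 3.
Back-substitute into Eq1: 2x + 3*(3) = 11, so x = 1.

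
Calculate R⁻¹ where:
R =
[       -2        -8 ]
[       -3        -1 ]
det(R) = -22
R⁻¹ =
[     1/22     -4/11 ]
[    -3/22      1/11 ]

For a 2×2 matrix R = [[a, b], [c, d]] with det(R) ≠ 0, R⁻¹ = (1/det(R)) * [[d, -b], [-c, a]].
det(R) = (-2)*(-1) - (-8)*(-3) = 2 - 24 = -22.
R⁻¹ = (1/-22) * [[-1, 8], [3, -2]].
Dividing each entry by -22 and reducing:
R⁻¹ =
[     1/22     -4/11 ]
[    -3/22      1/11 ]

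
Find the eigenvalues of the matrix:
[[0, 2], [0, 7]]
λ = 0 and λ = 7

Characteristic equation: det(A - λI) = 0
λ² - (trace)λ + (det) = 0
λ² - (7)λ + (0) = 0
λ² - 7λ + 0 = 0
Solving: λ = 0, 7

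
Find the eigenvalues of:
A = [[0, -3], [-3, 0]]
λ = -3, 3

Solve det(A - λI) = 0. For a 2×2 matrix this is λ² - (trace)λ + det = 0.
trace(A) = 0 + 0 = 0.
det(A) = (0)*(0) - (-3)*(-3) = 0 - 9 = -9.
Characteristic equation: λ² - (0)λ + (-9) = 0.
Discriminant: (0)² - 4*(-9) = 0 + 36 = 36.
Roots: λ = (0 ± √36) / 2 = -3, 3.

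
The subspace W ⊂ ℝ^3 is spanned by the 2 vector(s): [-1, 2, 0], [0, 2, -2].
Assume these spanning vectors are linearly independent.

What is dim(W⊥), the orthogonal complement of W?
dim(W⊥) = 1

For any subspace W of ℝ^n, dim(W) + dim(W⊥) = n (the whole-space dimension).
Here the given 2 vectors are linearly independent, so dim(W) = 2.
Thus dim(W⊥) = n - dim(W) = 3 - 2 = 1.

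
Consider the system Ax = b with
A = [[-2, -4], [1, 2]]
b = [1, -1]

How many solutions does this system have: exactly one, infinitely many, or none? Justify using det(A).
No solution

det(A) = (-2)*(2) - (-4)*(1) = 0, so A is singular.
The column space of A is span(column 1) = span([-2, 1]).
b = [1, -1] is not a scalar multiple of column 1, so b ∉ column space and the system is inconsistent — no solution.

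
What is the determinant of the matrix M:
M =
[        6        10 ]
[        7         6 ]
det(M) = -34

For a 2×2 matrix [[a, b], [c, d]], det = a*d - b*c.
det(M) = (6)*(6) - (10)*(7) = 36 - 70 = -34.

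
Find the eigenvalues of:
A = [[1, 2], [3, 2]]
λ = -1, 4

Solve det(A - λI) = 0. For a 2×2 matrix this is λ² - (trace)λ + det = 0.
trace(A) = 1 + 2 = 3.
det(A) = (1)*(2) - (2)*(3) = 2 - 6 = -4.
Characteristic equation: λ² - (3)λ + (-4) = 0.
Discriminant: (3)² - 4*(-4) = 9 + 16 = 25.
Roots: λ = (3 ± √25) / 2 = -1, 4.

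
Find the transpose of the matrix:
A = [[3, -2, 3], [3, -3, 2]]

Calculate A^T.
[[3, 3], [-2, -3], [3, 2]]

The transpose sends entry (i,j) to (j,i); rows become columns.
Row 0 of A: [3, -2, 3] -> column 0 of A^T.
Row 1 of A: [3, -3, 2] -> column 1 of A^T.
A^T = [[3, 3], [-2, -3], [3, 2]]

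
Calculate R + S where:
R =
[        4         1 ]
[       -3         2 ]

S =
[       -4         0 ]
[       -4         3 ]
R + S =
[        0         1 ]
[       -7         5 ]

Matrix addition is elementwise: (R+S)[i][j] = R[i][j] + S[i][j].
  (R+S)[0][0] = (4) + (-4) = 0
  (R+S)[0][1] = (1) + (0) = 1
  (R+S)[1][0] = (-3) + (-4) = -7
  (R+S)[1][1] = (2) + (3) = 5
R + S =
[        0         1 ]
[       -7         5 ]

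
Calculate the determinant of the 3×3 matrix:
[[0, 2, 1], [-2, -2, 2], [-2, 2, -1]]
-20

Expansion along first row:
det = 0·det([[-2,2],[2,-1]]) - 2·det([[-2,2],[-2,-1]]) + 1·det([[-2,-2],[-2,2]])
    = 0·(-2·-1 - 2·2) - 2·(-2·-1 - 2·-2) + 1·(-2·2 - -2·-2)
    = 0·-2 - 2·6 + 1·-8
    = 0 + -12 + -8 = -20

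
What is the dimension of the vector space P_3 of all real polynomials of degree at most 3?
Dimension = 4

A polynomial of degree at most 3 can be written as a₀ + a₁x + a₂x² + a₃x³, with 4 free coefficients a₀, a₁, a₂, a₃.
The set {1, x, x², x³} is a basis: it spans P_3 (every such polynomial is a linear combination of these) and is linearly independent (a polynomial is zero iff all its coefficients are zero).
Therefore dim(P_3) = 3 + 1 = 4.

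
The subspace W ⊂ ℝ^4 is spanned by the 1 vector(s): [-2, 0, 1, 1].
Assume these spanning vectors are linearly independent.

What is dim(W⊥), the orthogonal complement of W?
dim(W⊥) = 3

For any subspace W of ℝ^n, dim(W) + dim(W⊥) = n (the whole-space dimension).
Here the given 1 vectors are linearly independent, so dim(W) = 1.
Thus dim(W⊥) = n - dim(W) = 4 - 1 = 3.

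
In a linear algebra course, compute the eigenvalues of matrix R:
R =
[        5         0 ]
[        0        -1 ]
λ = -1, 5

Solve det(R - λI) = 0. For a 2×2 matrix the characteristic equation is λ² - (trace)λ + det = 0.
trace(R) = a + d = 5 - 1 = 4.
det(R) = a*d - b*c = (5)*(-1) - (0)*(0) = -5 - 0 = -5.
Characteristic equation: λ² - (4)λ + (-5) = 0.
Discriminant = (4)² - 4*(-5) = 16 + 20 = 36.
λ = (4 ± √36) / 2 = (4 ± 6) / 2 = -1, 5.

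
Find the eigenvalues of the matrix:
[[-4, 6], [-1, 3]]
λ = -3 and λ = 2

Characteristic equation: det(A - λI) = 0
λ² - (trace)λ + (det) = 0
λ² - (-1)λ + (-6) = 0
λ² + 1λ - 6 = 0
Solving: λ = -3, 2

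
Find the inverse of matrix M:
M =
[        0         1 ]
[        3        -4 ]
det(M) = -3
M⁻¹ =
[      4/3       1/3 ]
[        1         0 ]

For a 2×2 matrix M = [[a, b], [c, d]] with det(M) ≠ 0, M⁻¹ = (1/det(M)) * [[d, -b], [-c, a]].
det(M) = (0)*(-4) - (1)*(3) = 0 - 3 = -3.
M⁻¹ = (1/-3) * [[-4, -1], [-3, 0]].
Dividing each entry by -3 and reducing:
M⁻¹ =
[      4/3       1/3 ]
[        1         0 ]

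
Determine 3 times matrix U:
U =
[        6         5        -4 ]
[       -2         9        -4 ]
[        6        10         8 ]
3U =
[       18        15       -12 ]
[       -6        27       -12 ]
[       18        30        24 ]

Scalar multiplication is elementwise: (3U)[i][j] = 3 * U[i][j].
  (3U)[0][0] = 3 * (6) = 18
  (3U)[0][1] = 3 * (5) = 15
  (3U)[0][2] = 3 * (-4) = -12
  (3U)[1][0] = 3 * (-2) = -6
  (3U)[1][1] = 3 * (9) = 27
  (3U)[1][2] = 3 * (-4) = -12
  (3U)[2][0] = 3 * (6) = 18
  (3U)[2][1] = 3 * (10) = 30
  (3U)[2][2] = 3 * (8) = 24
3U =
[       18        15       -12 ]
[       -6        27       -12 ]
[       18        30        24 ]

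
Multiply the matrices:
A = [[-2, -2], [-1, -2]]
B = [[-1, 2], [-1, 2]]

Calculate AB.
[[4, -8], [3, -6]]

Each entry (i,j) of AB = sum over k of A[i][k]*B[k][j].
(AB)[0][0] = (-2)*(-1) + (-2)*(-1) = 4
(AB)[0][1] = (-2)*(2) + (-2)*(2) = -8
(AB)[1][0] = (-1)*(-1) + (-2)*(-1) = 3
(AB)[1][1] = (-1)*(2) + (-2)*(2) = -6
AB = [[4, -8], [3, -6]]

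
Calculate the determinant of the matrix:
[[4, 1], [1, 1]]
3

For a 2×2 matrix [[a, b], [c, d]], det = ad - bc
det = (4)(1) - (1)(1) = 4 - 1 = 3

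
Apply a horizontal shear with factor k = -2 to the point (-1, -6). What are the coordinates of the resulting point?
(11, -6)

Shear matrix for horizontal shear with factor k = -2:
[[1, -2], [0, 1]]
Result: (-1, -6) → (11, -6)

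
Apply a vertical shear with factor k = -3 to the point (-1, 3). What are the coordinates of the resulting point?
(-1, 6)

Shear matrix for vertical shear with factor k = -3:
[[1, 0], [-3, 1]]
Result: (-1, 3) → (-1, 6)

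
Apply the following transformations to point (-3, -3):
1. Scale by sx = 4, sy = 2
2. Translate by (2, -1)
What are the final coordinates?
(-10, -7)

Step 1: Scale (-3, -3) by (sx, sy) = (4, 2) → (-12, -6)
Step 2: Translate by (2, -1) → (-10, -7)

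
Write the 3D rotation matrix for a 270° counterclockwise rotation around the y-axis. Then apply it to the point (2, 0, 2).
R = [[0, 0, -1], [0, 1, 0], [1, 0, 0]]; R·(2, 0, 2) = (-2, 0, 2)

Rotation matrix for 270° around y-axis:
cos(270°) = 0, sin(270°) = -1
R = [[0, 0, -1], [0, 1, 0], [1, 0, 0]]
Apply to (2, 0, 2): R·[2, 0, 2]ᵀ = (-2, 0, 2)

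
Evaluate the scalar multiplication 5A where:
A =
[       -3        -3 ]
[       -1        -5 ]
5A =
[      -15       -15 ]
[       -5       -25 ]

Scalar multiplication is elementwise: (5A)[i][j] = 5 * A[i][j].
  (5A)[0][0] = 5 * (-3) = -15
  (5A)[0][1] = 5 * (-3) = -15
  (5A)[1][0] = 5 * (-1) = -5
  (5A)[1][1] = 5 * (-5) = -25
5A =
[      -15       -15 ]
[       -5       -25 ]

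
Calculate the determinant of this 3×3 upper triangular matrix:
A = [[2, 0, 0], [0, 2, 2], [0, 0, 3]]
12

The determinant of a triangular matrix is the product of its diagonal entries (the off-diagonal entries above the diagonal do not affect it).
det(A) = (2) * (2) * (3) = 12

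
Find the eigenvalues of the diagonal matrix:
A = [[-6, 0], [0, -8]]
λ₁ = -6, λ₂ = -8

The characteristic polynomial of A is det(A - λI) = (-6 - λ)(-8 - λ) = 0.
The roots are λ = -6 and λ = -8, so the eigenvalues are the diagonal entries.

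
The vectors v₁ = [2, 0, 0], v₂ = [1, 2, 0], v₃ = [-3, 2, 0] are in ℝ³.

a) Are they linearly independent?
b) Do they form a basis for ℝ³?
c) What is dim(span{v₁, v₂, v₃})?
Not independent, not a basis, dim(span) = 2

Check whether v₃ can be written as a linear combination of v₁ and v₂.
v₃ = (-2)·v₁ + (1)·v₂ = [-3, 2, 0], so the three vectors are linearly dependent.
Thus they do not form a basis for ℝ³, and dim(span{v₁, v₂, v₃}) = 2 (spanned by v₁ and v₂).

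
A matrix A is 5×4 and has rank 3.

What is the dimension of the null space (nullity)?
1

The rank-nullity theorem for an m×n matrix states:
rank(A) + nullity(A) = n (the number of columns).
Here n = 4 and rank(A) = 3, so nullity(A) = 4 - 3 = 1.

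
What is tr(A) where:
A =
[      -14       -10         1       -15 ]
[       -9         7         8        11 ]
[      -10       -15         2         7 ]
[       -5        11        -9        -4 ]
tr(A) = -14 + 7 + 2 - 4 = -9

The trace of a square matrix is the sum of its diagonal entries.
Diagonal entries of A: A[0][0] = -14, A[1][1] = 7, A[2][2] = 2, A[3][3] = -4.
tr(A) = -14 + 7 + 2 - 4 = -9.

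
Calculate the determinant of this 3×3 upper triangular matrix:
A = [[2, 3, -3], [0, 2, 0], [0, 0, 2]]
8

The determinant of a triangular matrix is the product of its diagonal entries (the off-diagonal entries above the diagonal do not affect it).
det(A) = (2) * (2) * (2) = 8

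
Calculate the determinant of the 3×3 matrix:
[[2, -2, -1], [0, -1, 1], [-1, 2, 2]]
-5

Expansion along first row:
det = 2·det([[-1,1],[2,2]]) - -2·det([[0,1],[-1,2]]) + -1·det([[0,-1],[-1,2]])
    = 2·(-1·2 - 1·2) - -2·(0·2 - 1·-1) + -1·(0·2 - -1·-1)
    = 2·-4 - -2·1 + -1·-1
    = -8 + 2 + 1 = -5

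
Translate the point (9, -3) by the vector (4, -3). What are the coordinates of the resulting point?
(13, -6)

Translation by (4, -3):
x' = 9 + 4 = 13
y' = -3 + -3 = -6
Homogeneous matrix: [[1, 0, 4], [0, 1, -3], [0, 0, 1]]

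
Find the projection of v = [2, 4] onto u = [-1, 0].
[2, 0]

The projection of v onto u is proj_u(v) = ((v·u) / (u·u)) · u.
v·u = (2)*(-1) + (4)*(0) = -2.
u·u = (-1)*(-1) + (0)*(0) = 1.
coefficient = -2 / 1 = -2.
proj_u(v) = -2 · [-1, 0] = [2, 0].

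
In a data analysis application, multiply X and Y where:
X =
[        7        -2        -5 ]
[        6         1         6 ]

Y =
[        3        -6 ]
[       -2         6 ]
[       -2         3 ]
XY =
[       35       -69 ]
[        4       -12 ]

Matrix multiplication: (XY)[i][j] = sum over k of X[i][k] * Y[k][j].
  (XY)[0][0] = (7)*(3) + (-2)*(-2) + (-5)*(-2) = 35
  (XY)[0][1] = (7)*(-6) + (-2)*(6) + (-5)*(3) = -69
  (XY)[1][0] = (6)*(3) + (1)*(-2) + (6)*(-2) = 4
  (XY)[1][1] = (6)*(-6) + (1)*(6) + (6)*(3) = -12
XY =
[       35       -69 ]
[        4       -12 ]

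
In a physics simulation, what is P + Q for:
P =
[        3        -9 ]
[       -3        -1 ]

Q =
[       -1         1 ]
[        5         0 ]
P + Q =
[        2        -8 ]
[        2        -1 ]

Matrix addition is elementwise: (P+Q)[i][j] = P[i][j] + Q[i][j].
  (P+Q)[0][0] = (3) + (-1) = 2
  (P+Q)[0][1] = (-9) + (1) = -8
  (P+Q)[1][0] = (-3) + (5) = 2
  (P+Q)[1][1] = (-1) + (0) = -1
P + Q =
[        2        -8 ]
[        2        -1 ]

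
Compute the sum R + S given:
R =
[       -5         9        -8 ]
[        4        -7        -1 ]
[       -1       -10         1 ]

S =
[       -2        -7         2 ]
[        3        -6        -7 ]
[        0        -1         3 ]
R + S =
[       -7         2        -6 ]
[        7       -13        -8 ]
[       -1       -11         4 ]

Matrix addition is elementwise: (R+S)[i][j] = R[i][j] + S[i][j].
  (R+S)[0][0] = (-5) + (-2) = -7
  (R+S)[0][1] = (9) + (-7) = 2
  (R+S)[0][2] = (-8) + (2) = -6
  (R+S)[1][0] = (4) + (3) = 7
  (R+S)[1][1] = (-7) + (-6) = -13
  (R+S)[1][2] = (-1) + (-7) = -8
  (R+S)[2][0] = (-1) + (0) = -1
  (R+S)[2][1] = (-10) + (-1) = -11
  (R+S)[2][2] = (1) + (3) = 4
R + S =
[       -7         2        -6 ]
[        7       -13        -8 ]
[       -1       -11         4 ]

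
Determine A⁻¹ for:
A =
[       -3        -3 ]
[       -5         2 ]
det(A) = -21
A⁻¹ =
[    -2/21      -1/7 ]
[    -5/21       1/7 ]

For a 2×2 matrix A = [[a, b], [c, d]] with det(A) ≠ 0, A⁻¹ = (1/det(A)) * [[d, -b], [-c, a]].
det(A) = (-3)*(2) - (-3)*(-5) = -6 - 15 = -21.
A⁻¹ = (1/-21) * [[2, 3], [5, -3]].
Dividing each entry by -21 and reducing:
A⁻¹ =
[    -2/21      -1/7 ]
[    -5/21       1/7 ]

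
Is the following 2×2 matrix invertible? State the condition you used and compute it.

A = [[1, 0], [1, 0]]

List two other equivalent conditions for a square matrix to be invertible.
No, not invertible; det(A) = 0 (two rows are equal, so the rows are linearly dependent). Equivalent conditions (failing for this A): rank(A) < 2; Ax = 0 has non-trivial solutions; 0 is an eigenvalue; the columns are linearly dependent.

To check invertibility, compute det(A).
In this matrix, row 0 and the last row are identical, so one row is a scalar multiple of another and the rows are linearly dependent.
A matrix with linearly dependent rows has det = 0 and is not invertible.
Equivalent failed conditions:
- rank(A) < 2.
- Ax = 0 has non-trivial solutions.
- 0 is an eigenvalue.
- The columns are linearly dependent.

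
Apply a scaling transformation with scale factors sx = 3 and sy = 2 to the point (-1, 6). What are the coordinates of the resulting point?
(-3, 12)

Scaling matrix:
[[3, 0], [0, 2]]
Result: (-1 × 3, 6 × 2) = (-3, 12)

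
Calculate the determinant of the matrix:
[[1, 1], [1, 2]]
1

For a 2×2 matrix [[a, b], [c, d]], det = ad - bc
det = (1)(2) - (1)(1) = 2 - 1 = 1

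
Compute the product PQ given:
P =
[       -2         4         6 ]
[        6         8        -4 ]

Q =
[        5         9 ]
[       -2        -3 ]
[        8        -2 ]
PQ =
[       30       -42 ]
[      -18        38 ]

Matrix multiplication: (PQ)[i][j] = sum over k of P[i][k] * Q[k][j].
  (PQ)[0][0] = (-2)*(5) + (4)*(-2) + (6)*(8) = 30
  (PQ)[0][1] = (-2)*(9) + (4)*(-3) + (6)*(-2) = -42
  (PQ)[1][0] = (6)*(5) + (8)*(-2) + (-4)*(8) = -18
  (PQ)[1][1] = (6)*(9) + (8)*(-3) + (-4)*(-2) = 38
PQ =
[       30       -42 ]
[      -18        38 ]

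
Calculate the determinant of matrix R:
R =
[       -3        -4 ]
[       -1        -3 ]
det(R) = 5

For a 2×2 matrix [[a, b], [c, d]], det = a*d - b*c.
det(R) = (-3)*(-3) - (-4)*(-1) = 9 - 4 = 5.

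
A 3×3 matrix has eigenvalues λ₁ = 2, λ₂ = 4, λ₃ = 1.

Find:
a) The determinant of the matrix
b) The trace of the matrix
det = 8, trace = 7

Two standard eigenvalue identities:
- det(A) equals the product of the eigenvalues (counted with multiplicity).
- trace(A) equals the sum of the eigenvalues.
det(A) = (2)*(4)*(1) = 8.
trace(A) = 2 + 4 + 1 = 7.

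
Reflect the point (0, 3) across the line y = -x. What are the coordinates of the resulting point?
(-3, 0)

Reflection across line y = -x: (0, 3) → (-3, 0)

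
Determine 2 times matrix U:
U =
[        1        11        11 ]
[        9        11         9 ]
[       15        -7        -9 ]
2U =
[        2        22        22 ]
[       18        22        18 ]
[       30       -14       -18 ]

Scalar multiplication is elementwise: (2U)[i][j] = 2 * U[i][j].
  (2U)[0][0] = 2 * (1) = 2
  (2U)[0][1] = 2 * (11) = 22
  (2U)[0][2] = 2 * (11) = 22
  (2U)[1][0] = 2 * (9) = 18
  (2U)[1][1] = 2 * (11) = 22
  (2U)[1][2] = 2 * (9) = 18
  (2U)[2][0] = 2 * (15) = 30
  (2U)[2][1] = 2 * (-7) = -14
  (2U)[2][2] = 2 * (-9) = -18
2U =
[        2        22        22 ]
[       18        22        18 ]
[       30       -14       -18 ]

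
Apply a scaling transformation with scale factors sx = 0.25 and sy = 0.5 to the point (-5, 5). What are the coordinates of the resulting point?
(-1.25, 2.5)

Scaling matrix:
[[0.25, 0], [0, 0.50]]
Result: (-5 × 0.25, 5 × 0.5) = (-1.25, 2.5)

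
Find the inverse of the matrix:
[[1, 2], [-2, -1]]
[[-1/3, -2/3], [2/3, 1/3]]

For [[a,b],[c,d]], inverse = (1/det)·[[d,-b],[-c,a]]
det = 1·-1 - 2·-2 = 3
Inverse = (1/3)·[[-1, -2], [2, 1]]
        = [[-1/3, -2/3], [2/3, 1/3]]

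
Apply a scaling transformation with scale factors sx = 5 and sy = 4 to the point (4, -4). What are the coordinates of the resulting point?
(20, -16)

Scaling matrix:
[[5, 0], [0, 4]]
Result: (4 × 5, -4 × 4) = (20, -16)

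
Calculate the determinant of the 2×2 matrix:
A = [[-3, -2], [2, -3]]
13

For A = [[a, b], [c, d]], det(A) = a*d - b*c.
det(A) = (-3)*(-3) - (-2)*(2) = 9 - -4 = 13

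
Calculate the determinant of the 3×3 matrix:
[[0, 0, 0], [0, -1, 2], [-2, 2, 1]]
0

Expansion along first row:
det = 0·det([[-1,2],[2,1]]) - 0·det([[0,2],[-2,1]]) + 0·det([[0,-1],[-2,2]])
    = 0·(-1·1 - 2·2) - 0·(0·1 - 2·-2) + 0·(0·2 - -1·-2)
    = 0·-5 - 0·4 + 0·-2
    = 0 + 0 + 0 = 0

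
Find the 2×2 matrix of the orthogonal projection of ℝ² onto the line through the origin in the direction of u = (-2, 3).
[[4/13, -6/13], [-6/13, 9/13]]

The orthogonal projection onto the line spanned by a nonzero vector u = (a, b) has matrix P = (u uᵀ) / (uᵀ u) = (1/(a² + b²)) · [[a², ab], [ab, b²]].
Here u = (-2, 3), so a² + b² = 4 + 9 = 13.
P = (1/13) · [[4, -6], [-6, 9]] = [[4/13, -6/13], [-6/13, 9/13]].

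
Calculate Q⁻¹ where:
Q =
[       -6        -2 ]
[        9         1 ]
det(Q) = 12
Q⁻¹ =
[     1/12       1/6 ]
[     -3/4      -1/2 ]

For a 2×2 matrix Q = [[a, b], [c, d]] with det(Q) ≠ 0, Q⁻¹ = (1/det(Q)) * [[d, -b], [-c, a]].
det(Q) = (-6)*(1) - (-2)*(9) = -6 + 18 = 12.
Q⁻¹ = (1/12) * [[1, 2], [-9, -6]].
Dividing each entry by 12 and reducing:
Q⁻¹ =
[     1/12       1/6 ]
[     -3/4      -1/2 ]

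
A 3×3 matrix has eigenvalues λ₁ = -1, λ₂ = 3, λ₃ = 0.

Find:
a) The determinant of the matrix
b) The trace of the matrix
det = 0, trace = 2

Two standard eigenvalue identities:
- det(A) equals the product of the eigenvalues (counted with multiplicity).
- trace(A) equals the sum of the eigenvalues.
det(A) = (-1)*(3)*(0) = 0.
trace(A) = -1 + 3 + 0 = 2.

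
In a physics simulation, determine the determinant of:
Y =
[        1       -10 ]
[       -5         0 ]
det(Y) = -50

For a 2×2 matrix [[a, b], [c, d]], det = a*d - b*c.
det(Y) = (1)*(0) - (-10)*(-5) = 0 - 50 = -50.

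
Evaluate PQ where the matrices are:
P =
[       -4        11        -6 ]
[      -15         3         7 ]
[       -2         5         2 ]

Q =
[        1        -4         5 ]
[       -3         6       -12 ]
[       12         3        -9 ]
PQ =
[     -109        64       -98 ]
[       60        99      -174 ]
[        7        44       -88 ]

Matrix multiplication: (PQ)[i][j] = sum over k of P[i][k] * Q[k][j].
  (PQ)[0][0] = (-4)*(1) + (11)*(-3) + (-6)*(12) = -109
  (PQ)[0][1] = (-4)*(-4) + (11)*(6) + (-6)*(3) = 64
  (PQ)[0][2] = (-4)*(5) + (11)*(-12) + (-6)*(-9) = -98
  (PQ)[1][0] = (-15)*(1) + (3)*(-3) + (7)*(12) = 60
  (PQ)[1][1] = (-15)*(-4) + (3)*(6) + (7)*(3) = 99
  (PQ)[1][2] = (-15)*(5) + (3)*(-12) + (7)*(-9) = -174
  (PQ)[2][0] = (-2)*(1) + (5)*(-3) + (2)*(12) = 7
  (PQ)[2][1] = (-2)*(-4) + (5)*(6) + (2)*(3) = 44
  (PQ)[2][2] = (-2)*(5) + (5)*(-12) + (2)*(-9) = -88
PQ =
[     -109        64       -98 ]
[       60        99      -174 ]
[        7        44       -88 ]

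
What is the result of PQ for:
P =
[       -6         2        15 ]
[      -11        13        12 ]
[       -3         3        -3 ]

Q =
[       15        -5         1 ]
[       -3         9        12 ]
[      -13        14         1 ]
PQ =
[     -291       258        33 ]
[     -360       340       157 ]
[      -15         0        30 ]

Matrix multiplication: (PQ)[i][j] = sum over k of P[i][k] * Q[k][j].
  (PQ)[0][0] = (-6)*(15) + (2)*(-3) + (15)*(-13) = -291
  (PQ)[0][1] = (-6)*(-5) + (2)*(9) + (15)*(14) = 258
  (PQ)[0][2] = (-6)*(1) + (2)*(12) + (15)*(1) = 33
  (PQ)[1][0] = (-11)*(15) + (13)*(-3) + (12)*(-13) = -360
  (PQ)[1][1] = (-11)*(-5) + (13)*(9) + (12)*(14) = 340
  (PQ)[1][2] = (-11)*(1) + (13)*(12) + (12)*(1) = 157
  (PQ)[2][0] = (-3)*(15) + (3)*(-3) + (-3)*(-13) = -15
  (PQ)[2][1] = (-3)*(-5) + (3)*(9) + (-3)*(14) = 0
  (PQ)[2][2] = (-3)*(1) + (3)*(12) + (-3)*(1) = 30
PQ =
[     -291       258        33 ]
[     -360       340       157 ]
[      -15         0        30 ]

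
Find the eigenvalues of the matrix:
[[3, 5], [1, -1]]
λ = -2 and λ = 4

Characteristic equation: det(A - λI) = 0
λ² - (trace)λ + (det) = 0
λ² - (2)λ + (-8) = 0
λ² - 2λ - 8 = 0
Solving: λ = -2, 4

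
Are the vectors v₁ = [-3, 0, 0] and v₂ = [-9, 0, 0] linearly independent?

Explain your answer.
No, linearly dependent (v₂ = 3·v₁)

Check whether there is a scalar k with v₂ = k·v₁.
Comparing components, k = 3 satisfies 3·[-3, 0, 0] = [-9, 0, 0].
Since v₂ is a scalar multiple of v₁, the two vectors are linearly dependent.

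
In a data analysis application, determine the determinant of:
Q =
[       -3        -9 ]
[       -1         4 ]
det(Q) = -21

For a 2×2 matrix [[a, b], [c, d]], det = a*d - b*c.
det(Q) = (-3)*(4) - (-9)*(-1) = -12 - 9 = -21.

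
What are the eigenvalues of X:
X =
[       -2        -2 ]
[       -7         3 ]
λ = -4, 5

Solve det(X - λI) = 0. For a 2×2 matrix the characteristic equation is λ² - (trace)λ + det = 0.
trace(X) = a + d = -2 + 3 = 1.
det(X) = a*d - b*c = (-2)*(3) - (-2)*(-7) = -6 - 14 = -20.
Characteristic equation: λ² - (1)λ + (-20) = 0.
Discriminant = (1)² - 4*(-20) = 1 + 80 = 81.
λ = (1 ± √81) / 2 = (1 ± 9) / 2 = -4, 5.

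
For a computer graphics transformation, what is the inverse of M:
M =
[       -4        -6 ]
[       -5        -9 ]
det(M) = 6
M⁻¹ =
[     -3/2         1 ]
[      5/6      -2/3 ]

For a 2×2 matrix M = [[a, b], [c, d]] with det(M) ≠ 0, M⁻¹ = (1/det(M)) * [[d, -b], [-c, a]].
det(M) = (-4)*(-9) - (-6)*(-5) = 36 - 30 = 6.
M⁻¹ = (1/6) * [[-9, 6], [5, -4]].
Dividing each entry by 6 and reducing:
M⁻¹ =
[     -3/2         1 ]
[      5/6      -2/3 ]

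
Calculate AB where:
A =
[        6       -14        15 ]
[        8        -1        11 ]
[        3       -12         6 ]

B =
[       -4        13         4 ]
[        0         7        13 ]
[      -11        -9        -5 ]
AB =
[     -189      -155      -233 ]
[     -153        -2       -36 ]
[      -78       -99      -174 ]

Matrix multiplication: (AB)[i][j] = sum over k of A[i][k] * B[k][j].
  (AB)[0][0] = (6)*(-4) + (-14)*(0) + (15)*(-11) = -189
  (AB)[0][1] = (6)*(13) + (-14)*(7) + (15)*(-9) = -155
  (AB)[0][2] = (6)*(4) + (-14)*(13) + (15)*(-5) = -233
  (AB)[1][0] = (8)*(-4) + (-1)*(0) + (11)*(-11) = -153
  (AB)[1][1] = (8)*(13) + (-1)*(7) + (11)*(-9) = -2
  (AB)[1][2] = (8)*(4) + (-1)*(13) + (11)*(-5) = -36
  (AB)[2][0] = (3)*(-4) + (-12)*(0) + (6)*(-11) = -78
  (AB)[2][1] = (3)*(13) + (-12)*(7) + (6)*(-9) = -99
  (AB)[2][2] = (3)*(4) + (-12)*(13) + (6)*(-5) = -174
AB =
[     -189      -155      -233 ]
[     -153        -2       -36 ]
[      -78       -99      -174 ]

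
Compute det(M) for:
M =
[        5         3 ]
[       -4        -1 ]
det(M) = 7

For a 2×2 matrix [[a, b], [c, d]], det = a*d - b*c.
det(M) = (5)*(-1) - (3)*(-4) = -5 + 12 = 7.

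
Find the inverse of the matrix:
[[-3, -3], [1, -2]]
[[-2/9, 1/3], [-1/9, -1/3]]

For [[a,b],[c,d]], inverse = (1/det)·[[d,-b],[-c,a]]
det = -3·-2 - -3·1 = 9
Inverse = (1/9)·[[-2, 3], [-1, -3]]
        = [[-2/9, 1/3], [-1/9, -1/3]]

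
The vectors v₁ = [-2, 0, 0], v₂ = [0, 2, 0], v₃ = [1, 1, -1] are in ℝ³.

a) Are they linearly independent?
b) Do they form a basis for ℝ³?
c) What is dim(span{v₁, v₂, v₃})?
Yes independent, yes basis, dim = 3

Stack v₁, v₂, v₃ as rows of a 3×3 matrix.
[[-2, 0, 0]; [0, 2, 0]; [1, 1, -1]] is already lower triangular with nonzero diagonal entries (-2, 2, -1), so its determinant is the product of the diagonal entries, det = (-2)·(2)·(-1) = 4 ≠ 0, and the rows are linearly independent.
Three linearly independent vectors in ℝ³ form a basis for ℝ³, so dim(span{v₁,v₂,v₃}) = 3.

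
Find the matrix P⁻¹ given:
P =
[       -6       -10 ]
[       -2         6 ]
det(P) = -56
P⁻¹ =
[    -3/28     -5/28 ]
[    -1/28      3/28 ]

For a 2×2 matrix P = [[a, b], [c, d]] with det(P) ≠ 0, P⁻¹ = (1/det(P)) * [[d, -b], [-c, a]].
det(P) = (-6)*(6) - (-10)*(-2) = -36 - 20 = -56.
P⁻¹ = (1/-56) * [[6, 10], [2, -6]].
Dividing each entry by -56 and reducing:
P⁻¹ =
[    -3/28     -5/28 ]
[    -1/28      3/28 ]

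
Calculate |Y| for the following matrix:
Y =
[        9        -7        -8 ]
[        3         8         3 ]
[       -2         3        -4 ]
det(Y) = -611

Expand along row 0 (cofactor expansion): det(Y) = a*(e*i - f*h) - b*(d*i - f*g) + c*(d*h - e*g), where the 3×3 is [[a, b, c], [d, e, f], [g, h, i]].
Minor M_00 = (8)*(-4) - (3)*(3) = -32 - 9 = -41.
Minor M_01 = (3)*(-4) - (3)*(-2) = -12 + 6 = -6.
Minor M_02 = (3)*(3) - (8)*(-2) = 9 + 16 = 25.
det(Y) = (9)*(-41) - (-7)*(-6) + (-8)*(25) = -369 - 42 - 200 = -611.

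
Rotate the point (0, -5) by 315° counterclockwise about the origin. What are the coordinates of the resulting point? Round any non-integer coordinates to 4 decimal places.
(-3.5355, -3.5355)

Rotation matrix R(θ) = [[cos θ, -sin θ], [sin θ, cos θ]]; for θ = 315°:
R = [[√2/2, √2/2], [-√2/2, √2/2]]
Result: R × [0, -5]ᵀ = [√2/2·0 + (√2/2)·-5, -√2/2·0 + (√2/2)·-5]ᵀ = (-3.5355, -3.5355)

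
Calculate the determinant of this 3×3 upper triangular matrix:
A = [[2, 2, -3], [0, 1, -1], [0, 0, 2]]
4

The determinant of a triangular matrix is the product of its diagonal entries (the off-diagonal entries above the diagonal do not affect it).
det(A) = (2) * (1) * (2) = 4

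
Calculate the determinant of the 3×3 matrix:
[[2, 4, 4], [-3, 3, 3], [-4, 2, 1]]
-18

Expansion along first row:
det = 2·det([[3,3],[2,1]]) - 4·det([[-3,3],[-4,1]]) + 4·det([[-3,3],[-4,2]])
    = 2·(3·1 - 3·2) - 4·(-3·1 - 3·-4) + 4·(-3·2 - 3·-4)
    = 2·-3 - 4·9 + 4·6
    = -6 + -36 + 24 = -18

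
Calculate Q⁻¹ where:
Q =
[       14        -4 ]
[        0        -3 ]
det(Q) = -42
Q⁻¹ =
[     1/14     -2/21 ]
[        0      -1/3 ]

For a 2×2 matrix Q = [[a, b], [c, d]] with det(Q) ≠ 0, Q⁻¹ = (1/det(Q)) * [[d, -b], [-c, a]].
det(Q) = (14)*(-3) - (-4)*(0) = -42 - 0 = -42.
Q⁻¹ = (1/-42) * [[-3, 4], [0, 14]].
Dividing each entry by -42 and reducing:
Q⁻¹ =
[     1/14     -2/21 ]
[        0      -1/3 ]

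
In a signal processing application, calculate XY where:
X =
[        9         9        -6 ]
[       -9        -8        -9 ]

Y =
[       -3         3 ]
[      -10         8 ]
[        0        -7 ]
XY =
[     -117       141 ]
[      107       -28 ]

Matrix multiplication: (XY)[i][j] = sum over k of X[i][k] * Y[k][j].
  (XY)[0][0] = (9)*(-3) + (9)*(-10) + (-6)*(0) = -117
  (XY)[0][1] = (9)*(3) + (9)*(8) + (-6)*(-7) = 141
  (XY)[1][0] = (-9)*(-3) + (-8)*(-10) + (-9)*(0) = 107
  (XY)[1][1] = (-9)*(3) + (-8)*(8) + (-9)*(-7) = -28
XY =
[     -117       141 ]
[      107       -28 ]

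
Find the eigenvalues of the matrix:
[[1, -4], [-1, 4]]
λ = 0 and λ = 5

Characteristic equation: det(A - λI) = 0
λ² - (trace)λ + (det) = 0
λ² - (5)λ + (0) = 0
λ² - 5λ + 0 = 0
Solving: λ = 0, 5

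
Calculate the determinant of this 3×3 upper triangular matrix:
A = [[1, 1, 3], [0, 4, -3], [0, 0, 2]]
8

The determinant of a triangular matrix is the product of its diagonal entries (the off-diagonal entries above the diagonal do not affect it).
det(A) = (1) * (4) * (2) = 8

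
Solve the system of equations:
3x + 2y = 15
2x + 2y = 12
x = 3, y = 3

Use elimination (row reduction):
Equation 1: 3x + 2y = 15.
Equation 2: 2x + 2y = 12.
Multiply Eq1 by 2 and Eq2 by 3: 6x + 4y = 30;  6x + 6y = 36.
Subtract: (2)y = 6, so y = 3.
Back-substitute into Eq1: 3x + 2*(3) = 15, so x = 3.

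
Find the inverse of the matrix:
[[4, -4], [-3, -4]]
[[1/7, -1/7], [-3/28, -1/7]]

For [[a,b],[c,d]], inverse = (1/det)·[[d,-b],[-c,a]]
det = 4·-4 - -4·-3 = -28
Inverse = (1/-28)·[[-4, 4], [3, 4]]
        = [[1/7, -1/7], [-3/28, -1/7]]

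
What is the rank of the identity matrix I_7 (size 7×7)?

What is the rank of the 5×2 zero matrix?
rank(I_7) = 7, rank(0) = 0

The identity I_7 has 7 columns that are the standard basis vectors e_1, …, e_7. These are linearly independent, so all 7 columns are pivots and rank(I_7) = 7.
The 5×2 zero matrix has every entry zero, so every row is the zero row and there are no pivots; rank(0) = 0.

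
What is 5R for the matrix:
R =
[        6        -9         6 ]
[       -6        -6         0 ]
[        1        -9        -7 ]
5R =
[       30       -45        30 ]
[      -30       -30         0 ]
[        5       -45       -35 ]

Scalar multiplication is elementwise: (5R)[i][j] = 5 * R[i][j].
  (5R)[0][0] = 5 * (6) = 30
  (5R)[0][1] = 5 * (-9) = -45
  (5R)[0][2] = 5 * (6) = 30
  (5R)[1][0] = 5 * (-6) = -30
  (5R)[1][1] = 5 * (-6) = -30
  (5R)[1][2] = 5 * (0) = 0
  (5R)[2][0] = 5 * (1) = 5
  (5R)[2][1] = 5 * (-9) = -45
  (5R)[2][2] = 5 * (-7) = -35
5R =
[       30       -45        30 ]
[      -30       -30         0 ]
[        5       -45       -35 ]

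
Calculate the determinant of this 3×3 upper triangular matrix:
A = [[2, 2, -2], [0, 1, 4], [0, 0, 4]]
8

The determinant of a triangular matrix is the product of its diagonal entries (the off-diagonal entries above the diagonal do not affect it).
det(A) = (2) * (1) * (4) = 8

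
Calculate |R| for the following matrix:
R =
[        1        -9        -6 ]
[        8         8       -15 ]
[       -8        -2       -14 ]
det(R) = -2518

Expand along row 0 (cofactor expansion): det(R) = a*(e*i - f*h) - b*(d*i - f*g) + c*(d*h - e*g), where the 3×3 is [[a, b, c], [d, e, f], [g, h, i]].
Minor M_00 = (8)*(-14) - (-15)*(-2) = -112 - 30 = -142.
Minor M_01 = (8)*(-14) - (-15)*(-8) = -112 - 120 = -232.
Minor M_02 = (8)*(-2) - (8)*(-8) = -16 + 64 = 48.
det(R) = (1)*(-142) - (-9)*(-232) + (-6)*(48) = -142 - 2088 - 288 = -2518.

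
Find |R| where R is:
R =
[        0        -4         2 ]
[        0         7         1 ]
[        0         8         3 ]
det(R) = 0

Expand along row 0 (cofactor expansion): det(R) = a*(e*i - f*h) - b*(d*i - f*g) + c*(d*h - e*g), where the 3×3 is [[a, b, c], [d, e, f], [g, h, i]].
Minor M_00 = (7)*(3) - (1)*(8) = 21 - 8 = 13.
Minor M_01 = (0)*(3) - (1)*(0) = 0 - 0 = 0.
Minor M_02 = (0)*(8) - (7)*(0) = 0 - 0 = 0.
det(R) = (0)*(13) - (-4)*(0) + (2)*(0) = 0 + 0 + 0 = 0.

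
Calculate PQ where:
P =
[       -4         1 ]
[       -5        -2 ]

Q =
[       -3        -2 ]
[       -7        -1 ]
PQ =
[        5         7 ]
[       29        12 ]

Matrix multiplication: (PQ)[i][j] = sum over k of P[i][k] * Q[k][j].
  (PQ)[0][0] = (-4)*(-3) + (1)*(-7) = 5
  (PQ)[0][1] = (-4)*(-2) + (1)*(-1) = 7
  (PQ)[1][0] = (-5)*(-3) + (-2)*(-7) = 29
  (PQ)[1][1] = (-5)*(-2) + (-2)*(-1) = 12
PQ =
[        5         7 ]
[       29        12 ]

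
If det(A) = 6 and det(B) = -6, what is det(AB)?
-36

Use the multiplicative property of determinants: det(AB) = det(A)*det(B).
det(AB) = (6)*(-6) = -36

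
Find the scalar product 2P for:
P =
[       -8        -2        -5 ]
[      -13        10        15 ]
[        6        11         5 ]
2P =
[      -16        -4       -10 ]
[      -26        20        30 ]
[       12        22        10 ]

Scalar multiplication is elementwise: (2P)[i][j] = 2 * P[i][j].
  (2P)[0][0] = 2 * (-8) = -16
  (2P)[0][1] = 2 * (-2) = -4
  (2P)[0][2] = 2 * (-5) = -10
  (2P)[1][0] = 2 * (-13) = -26
  (2P)[1][1] = 2 * (10) = 20
  (2P)[1][2] = 2 * (15) = 30
  (2P)[2][0] = 2 * (6) = 12
  (2P)[2][1] = 2 * (11) = 22
  (2P)[2][2] = 2 * (5) = 10
2P =
[      -16        -4       -10 ]
[      -26        20        30 ]
[       12        22        10 ]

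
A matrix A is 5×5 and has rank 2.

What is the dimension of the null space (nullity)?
3

The rank-nullity theorem for an m×n matrix states:
rank(A) + nullity(A) = n (the number of columns).
Here n = 5 and rank(A) = 2, so nullity(A) = 5 - 2 = 3.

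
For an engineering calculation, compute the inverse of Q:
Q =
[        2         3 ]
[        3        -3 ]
det(Q) = -15
Q⁻¹ =
[      1/5       1/5 ]
[      1/5     -2/15 ]

For a 2×2 matrix Q = [[a, b], [c, d]] with det(Q) ≠ 0, Q⁻¹ = (1/det(Q)) * [[d, -b], [-c, a]].
det(Q) = (2)*(-3) - (3)*(3) = -6 - 9 = -15.
Q⁻¹ = (1/-15) * [[-3, -3], [-3, 2]].
Dividing each entry by -15 and reducing:
Q⁻¹ =
[      1/5       1/5 ]
[      1/5     -2/15 ]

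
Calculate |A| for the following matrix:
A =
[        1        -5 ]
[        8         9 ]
det(A) = 49

For a 2×2 matrix [[a, b], [c, d]], det = a*d - b*c.
det(A) = (1)*(9) - (-5)*(8) = 9 + 40 = 49.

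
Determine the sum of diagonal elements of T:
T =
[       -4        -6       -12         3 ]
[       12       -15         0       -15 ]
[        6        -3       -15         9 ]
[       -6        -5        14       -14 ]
tr(T) = -4 - 15 - 15 - 14 = -48

The trace of a square matrix is the sum of its diagonal entries.
Diagonal entries of T: T[0][0] = -4, T[1][1] = -15, T[2][2] = -15, T[3][3] = -14.
tr(T) = -4 - 15 - 15 - 14 = -48.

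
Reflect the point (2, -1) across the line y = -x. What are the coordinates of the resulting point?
(1, -2)

Reflection across line y = -x: (2, -1) → (1, -2)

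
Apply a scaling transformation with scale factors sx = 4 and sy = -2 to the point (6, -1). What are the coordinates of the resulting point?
(24, 2)

Scaling matrix:
[[4, 0], [0, -2]]
Result: (6 × 4, -1 × -2) = (24, 2)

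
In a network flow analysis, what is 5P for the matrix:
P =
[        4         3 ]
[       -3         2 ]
5P =
[       20        15 ]
[      -15        10 ]

Scalar multiplication is elementwise: (5P)[i][j] = 5 * P[i][j].
  (5P)[0][0] = 5 * (4) = 20
  (5P)[0][1] = 5 * (3) = 15
  (5P)[1][0] = 5 * (-3) = -15
  (5P)[1][1] = 5 * (2) = 10
5P =
[       20        15 ]
[      -15        10 ]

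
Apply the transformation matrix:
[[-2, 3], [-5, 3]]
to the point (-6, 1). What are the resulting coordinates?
(15, 33)

Matrix multiplication:
[[-2, 3], [-5, 3]] × [-6, 1]ᵀ
= [-2×-6 + 3×1, -5×-6 + 3×1]ᵀ
= [15.0000, 33.0000]ᵀ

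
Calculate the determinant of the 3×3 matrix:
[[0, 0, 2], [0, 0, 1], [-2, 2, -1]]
0

Expansion along first row:
det = 0·det([[0,1],[2,-1]]) - 0·det([[0,1],[-2,-1]]) + 2·det([[0,0],[-2,2]])
    = 0·(0·-1 - 1·2) - 0·(0·-1 - 1·-2) + 2·(0·2 - 0·-2)
    = 0·-2 - 0·2 + 2·0
    = 0 + 0 + 0 = 0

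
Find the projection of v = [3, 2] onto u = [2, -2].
[1/2, -1/2]

The projection of v onto u is proj_u(v) = ((v·u) / (u·u)) · u.
v·u = (3)*(2) + (2)*(-2) = 2.
u·u = (2)*(2) + (-2)*(-2) = 8.
coefficient = 2 / 8 = 1/4.
proj_u(v) = 1/4 · [2, -2] = [1/2, -1/2].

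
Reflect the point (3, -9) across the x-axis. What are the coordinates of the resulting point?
(3, 9)

Reflection across x-axis: (3, -9) → (3, 9)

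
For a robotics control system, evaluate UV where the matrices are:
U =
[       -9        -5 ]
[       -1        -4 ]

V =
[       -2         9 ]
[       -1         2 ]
UV =
[       23       -91 ]
[        6       -17 ]

Matrix multiplication: (UV)[i][j] = sum over k of U[i][k] * V[k][j].
  (UV)[0][0] = (-9)*(-2) + (-5)*(-1) = 23
  (UV)[0][1] = (-9)*(9) + (-5)*(2) = -91
  (UV)[1][0] = (-1)*(-2) + (-4)*(-1) = 6
  (UV)[1][1] = (-1)*(9) + (-4)*(2) = -17
UV =
[       23       -91 ]
[        6       -17 ]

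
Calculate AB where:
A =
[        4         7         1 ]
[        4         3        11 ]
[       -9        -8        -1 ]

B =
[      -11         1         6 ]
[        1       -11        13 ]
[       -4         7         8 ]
AB =
[      -41       -66       123 ]
[      -85        48       151 ]
[       95        72      -166 ]

Matrix multiplication: (AB)[i][j] = sum over k of A[i][k] * B[k][j].
  (AB)[0][0] = (4)*(-11) + (7)*(1) + (1)*(-4) = -41
  (AB)[0][1] = (4)*(1) + (7)*(-11) + (1)*(7) = -66
  (AB)[0][2] = (4)*(6) + (7)*(13) + (1)*(8) = 123
  (AB)[1][0] = (4)*(-11) + (3)*(1) + (11)*(-4) = -85
  (AB)[1][1] = (4)*(1) + (3)*(-11) + (11)*(7) = 48
  (AB)[1][2] = (4)*(6) + (3)*(13) + (11)*(8) = 151
  (AB)[2][0] = (-9)*(-11) + (-8)*(1) + (-1)*(-4) = 95
  (AB)[2][1] = (-9)*(1) + (-8)*(-11) + (-1)*(7) = 72
  (AB)[2][2] = (-9)*(6) + (-8)*(13) + (-1)*(8) = -166
AB =
[      -41       -66       123 ]
[      -85        48       151 ]
[       95        72      -166 ]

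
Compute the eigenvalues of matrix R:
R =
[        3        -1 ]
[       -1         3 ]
λ = 2, 4

Solve det(R - λI) = 0. For a 2×2 matrix the characteristic equation is λ² - (trace)λ + det = 0.
trace(R) = a + d = 3 + 3 = 6.
det(R) = a*d - b*c = (3)*(3) - (-1)*(-1) = 9 - 1 = 8.
Characteristic equation: λ² - (6)λ + (8) = 0.
Discriminant = (6)² - 4*(8) = 36 - 32 = 4.
λ = (6 ± √4) / 2 = (6 ± 2) / 2 = 2, 4.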